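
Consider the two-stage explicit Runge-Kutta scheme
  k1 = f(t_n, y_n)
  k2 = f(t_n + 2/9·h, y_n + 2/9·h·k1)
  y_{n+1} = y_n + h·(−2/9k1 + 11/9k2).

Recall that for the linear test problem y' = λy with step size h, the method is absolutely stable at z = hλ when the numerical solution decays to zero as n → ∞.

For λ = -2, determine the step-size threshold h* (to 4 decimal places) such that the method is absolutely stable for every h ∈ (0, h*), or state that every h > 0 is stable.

Test eqn y'=λy, z=hλ:
  k1=λy_n ⇒ h·k1=z·y_n;  k2=λ(1+2/9z)y_n ⇒ h·k2=z(1+2/9z)y_n
  y_{n+1}/y_n = 1 − 2/9z + 11/9z(1+2/9z) = 1 + z + 22/81z²
  ⇒ R(z) = 1 + z + 22/81z².

Boundary: |R(x)|=1, x<0.
x=-1.11: |R|=0.2246
R=1: x+22/81x²=0 ⇒ x=−81/22=-3.6818; min R=1−1/(4·22/81)=0.0795>−1
Confirm numerically:
  x=-3.457: |R|=0.78891 <1
  x=-2.449: |R|=0.17998 <1
  x=-1.684: |R|=0.08623 <1
  x=-4.216: |R|=1.61168 >1
  x=-4.101: |R|=1.46691 >1
  x=-4.014: |R|=1.36215 >1
Stable set (-3.6818, 0).

(-3.6818,0); λ=-2 ⇒ h* = (81/22)/2 = 1.8409.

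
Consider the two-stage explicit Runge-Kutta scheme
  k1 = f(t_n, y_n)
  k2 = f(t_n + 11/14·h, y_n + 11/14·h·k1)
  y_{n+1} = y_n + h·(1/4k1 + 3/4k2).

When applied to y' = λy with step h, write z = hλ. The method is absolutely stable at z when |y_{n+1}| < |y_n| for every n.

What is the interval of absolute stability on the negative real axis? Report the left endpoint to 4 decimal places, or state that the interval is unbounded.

Test eqn y'=λy, z=hλ:
  k1=λy_n ⇒ h·k1=z·y_n;  k2=λ(1+11/14z)y_n ⇒ h·k2=z(1+11/14z)y_n
  y_{n+1}/y_n = 1 + 1/4z + 3/4z(1+11/14z) = 1 + z + 33/56z²
  so R(z) = 1 + z + 33/56z².

Boundary: |R(x)|=1, x<0.
x=-1.6: |R|=0.9086
R=1: x+33/56x²=0 ⇒ x=−56/33=-1.6970; min R=1−1/(4·33/56)=0.5758>−1
Confirm numerically:
  x=-1.499: |R|=0.82513 <1
  x=-1.422: |R|=0.76959 <1
  x=-0.862: |R|=0.57587 <1
  x=-1.912: |R|=1.24228 >1
  x=-1.879: |R|=1.20156 >1
Stable set (-1.6970, 0).

z∈(-1.6970,0).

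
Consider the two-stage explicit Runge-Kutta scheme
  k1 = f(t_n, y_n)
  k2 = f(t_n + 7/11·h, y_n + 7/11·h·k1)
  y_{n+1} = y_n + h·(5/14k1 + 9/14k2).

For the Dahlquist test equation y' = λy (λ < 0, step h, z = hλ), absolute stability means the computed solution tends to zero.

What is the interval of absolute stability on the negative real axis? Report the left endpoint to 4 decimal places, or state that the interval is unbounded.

(-2.4444, 0).

With y'=λy (z=hλ):
  k1=λy_n ⇒ h·k1=z·y_n;  k2=λ(1+7/11z)y_n ⇒ h·k2=z(1+7/11z)y_n
  y_{n+1}/y_n = 1 + 5/14z + 9/14z(1+7/11z) = 1 + z + 9/22z²
  Hence R(z) = 1 + z + 9/22z².

Solve |R(x)|<1 on ℝ⁻.
x=-0.39: |R|=0.6722
R=1: x+9/22x²=0 ⇒ x=−22/9=-2.4444; min R=1−1/(4·9/22)=0.3889>−1
Confirm numerically:
  x=-2.157: |R|=0.74636 <1
  x=-1.567: |R|=0.43752 <1
  x=-1.529: |R|=0.42739 <1
  x=-1.108: |R|=0.39423 <1
  x=-2.950: |R|=1.61011 >1
  x=-2.536: |R|=1.09498 >1
  x=-2.527: |R|=1.08534 >1
Interval (-2.4444, 0).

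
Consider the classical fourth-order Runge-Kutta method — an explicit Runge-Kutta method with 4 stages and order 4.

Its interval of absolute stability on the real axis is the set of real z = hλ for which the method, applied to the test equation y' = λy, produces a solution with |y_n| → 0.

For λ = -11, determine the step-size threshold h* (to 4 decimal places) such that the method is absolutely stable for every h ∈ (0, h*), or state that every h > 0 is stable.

(-2.7853,0); λ=-11 ⇒ h* = 0.2532.

On y'=λy, z=hλ:
  order 4, 4-stage ⇒ R(z)=1+z+z^2/2+z^3/6+z^4/24
  (e.g. R(-0.43)=0.65062, |R|=0.65062)

Solve |R(x)|<1 on ℝ⁻.
x=-0.43: |R|=0.6506
|R(-1.66)|=0.2718 |R(-0.87)|=0.4226 |R(-0.72)|=0.4882
Bisect:
  x_lo=-3.2998 |R|=2.0962  x_hi=-0.3505 |R|=0.7044
  mid=-1.82515 |R|=0.28948 →hi
  mid=-2.56246 |R|=0.71283 →hi
  mid=-2.93112 |R|=1.24305 →lo
  mid=-2.74679 |R|=0.94348 →hi
  mid=-2.83895 |R|=1.08396 →lo
  mid=-2.79287 |R|=1.01148 →lo
  mid=-2.76983 |R|=0.97693 →hi
  ...
  [-2.78531,-2.78513] ⇒ x*=-2.7853
Stable set (-2.7853, 0).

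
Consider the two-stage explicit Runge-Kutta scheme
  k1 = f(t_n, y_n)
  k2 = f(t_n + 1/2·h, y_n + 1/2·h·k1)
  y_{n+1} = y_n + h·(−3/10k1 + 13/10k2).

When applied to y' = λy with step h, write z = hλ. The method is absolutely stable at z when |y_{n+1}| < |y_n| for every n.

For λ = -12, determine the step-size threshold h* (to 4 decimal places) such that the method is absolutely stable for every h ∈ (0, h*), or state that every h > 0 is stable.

(-1.5385,0); λ=-12 ⇒ h* = (20/13)/12 = 0.1282.

With y'=λy (z=hλ):
  k1=λy_n ⇒ h·k1=z·y_n;  k2=λ(1+1/2z)y_n ⇒ h·k2=z(1+1/2z)y_n
  y_{n+1}/y_n = 1 − 3/10z + 13/10z(1+1/2z) = 1 + z + 13/20z²
  Hence R(z) = 1 + z + 13/20z².

Solve |R(x)|<1 on ℝ⁻.
x=-1.67: |R|=1.1428
R=1: x+13/20x²=0 ⇒ x=−20/13=-1.5385; min R=1−1/(4·13/20)=0.6154>−1
Confirm numerically:
  x=-1.189: |R|=0.72992 <1
  x=-1.111: |R|=0.69131 <1
  x=-1.018: |R|=0.65561 <1
  x=-1.840: |R|=1.36064 >1
  x=-1.717: |R|=1.19926 >1
Interval (-1.5385, 0).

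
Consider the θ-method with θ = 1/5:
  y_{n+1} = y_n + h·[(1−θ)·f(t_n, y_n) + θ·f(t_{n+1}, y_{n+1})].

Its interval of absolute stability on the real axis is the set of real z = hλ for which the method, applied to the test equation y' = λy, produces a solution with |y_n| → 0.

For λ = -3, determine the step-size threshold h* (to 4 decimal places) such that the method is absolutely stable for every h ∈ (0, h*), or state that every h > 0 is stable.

Test eqn y'=λy, z=hλ:
  y_{n+1} = y_n + z·[4/5·y_n + 1/5·y_{n+1}] ⇒ (1 − 1/5z)y_{n+1} = (1 + 4/5z)y_n
  so R(z) = (1 + 4/5z)/(1 − 1/5z).

Find x<0 with |R(x)|<1.
x=-0.44: |R|=0.5956
R=−1: 1+4/5x = −1+1/5x ⇒ -3/5x=2 ⇒ x=2/(-3/5)=-3.3333
Confirm numerically:
  x=-3.277: |R|=0.97958 <1
  x=-2.451: |R|=0.64475 <1
  x=-1.788: |R|=0.31703 <1
  x=-1.718: |R|=0.27865 <1
  x=-3.837: |R|=1.17099 >1
  x=-3.825: |R|=1.16714 >1
Stable set (-3.3333, 0).

(-3.3333,0); λ=-3 ⇒ h* = (10/3)/3 = 1.1111.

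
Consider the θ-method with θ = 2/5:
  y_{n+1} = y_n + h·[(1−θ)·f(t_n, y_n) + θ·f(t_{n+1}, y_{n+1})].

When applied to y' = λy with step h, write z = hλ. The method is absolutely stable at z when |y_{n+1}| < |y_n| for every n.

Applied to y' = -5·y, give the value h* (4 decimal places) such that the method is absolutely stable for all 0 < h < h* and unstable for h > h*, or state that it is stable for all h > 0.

(-10.0000,0); λ=-5 ⇒ h* = (10)/5 = 2.0000.

Set f=λy, z=hλ:
  y_{n+1} = y_n + z·[3/5·y_n + 2/5·y_{n+1}] ⇒ (1 − 2/5z)y_{n+1} = (1 + 3/5z)y_n
  Hence R(z) = (1 + 3/5z)/(1 − 2/5z).

Solve |R(x)|<1 on ℝ⁻.
x=-1.53: |R|=0.0509
R=−1: 1+3/5x = −1+2/5x ⇒ -1/5x=2 ⇒ x=2/(-1/5)=-10.0000
Confirm numerically:
  x=-7.847: |R|=0.89596 <1
  x=-7.260: |R|=0.85963 <1
  x=-6.833: |R|=0.83033 <1
  x=-10.397: |R|=1.01539 >1
  x=-10.139: |R|=1.00550 >1
Interval (-10.0000, 0).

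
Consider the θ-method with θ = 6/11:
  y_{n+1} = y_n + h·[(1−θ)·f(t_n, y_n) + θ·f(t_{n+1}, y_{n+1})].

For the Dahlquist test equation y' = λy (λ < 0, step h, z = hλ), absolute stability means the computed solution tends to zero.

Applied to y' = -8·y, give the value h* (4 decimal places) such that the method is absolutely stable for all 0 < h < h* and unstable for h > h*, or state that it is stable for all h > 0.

Test eqn y'=λy, z=hλ:
  y_{n+1} = y_n + z·[5/11·y_n + 6/11·y_{n+1}] ⇒ (1 − 6/11z)y_{n+1} = (1 + 5/11z)y_n
  so R(z) = (1 + 5/11z)/(1 − 6/11z).

Need |R(x)|<1, x<0.
x=-1.73: |R|=0.1099
x=-2: |R|=0.0435
x=-10: |R|=0.5493
x=-100: |R|=0.8003
θ=6/11≥1/2 ⇒ |1+5/11x|<|1−6/11x| ∀x<0 ⇒ unbounded interval.

interval (−∞, 0). Any h>0 works for λ=-8.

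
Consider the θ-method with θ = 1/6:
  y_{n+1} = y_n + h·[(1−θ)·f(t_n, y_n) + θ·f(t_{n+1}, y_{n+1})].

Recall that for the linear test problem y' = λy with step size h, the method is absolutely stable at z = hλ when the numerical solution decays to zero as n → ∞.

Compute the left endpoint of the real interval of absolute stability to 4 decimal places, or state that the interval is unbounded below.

Test eqn y'=λy, z=hλ:
  y_{n+1} = y_n + z·[5/6·y_n + 1/6·y_{n+1}] ⇒ (1 − 1/6z)y_{n+1} = (1 + 5/6z)y_n
  ⇒ R(z) = (1 + 5/6z)/(1 − 1/6z).

Need |R(x)|<1, x<0.
x=-0.61: |R|=0.4463
R=−1: 1+5/6x = −1+1/6x ⇒ -2/3x=2 ⇒ x=2/(-2/3)=-3.0000
Confirm numerically:
  x=-2.755: |R|=0.88806 <1
  x=-2.122: |R|=0.56759 <1
  x=-1.241: |R|=0.02831 <1
  x=-3.256: |R|=1.11063 >1
  x=-3.191: |R|=1.08312 >1
Stable set (-3.0000, 0).

z* = -3.0000.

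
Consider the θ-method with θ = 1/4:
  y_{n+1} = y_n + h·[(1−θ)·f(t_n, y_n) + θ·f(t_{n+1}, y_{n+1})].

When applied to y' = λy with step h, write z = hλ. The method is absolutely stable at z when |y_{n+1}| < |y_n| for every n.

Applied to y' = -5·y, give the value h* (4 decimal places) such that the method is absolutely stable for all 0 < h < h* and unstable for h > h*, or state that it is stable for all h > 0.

(-4.0000,0); λ=-5 ⇒ h* = (4)/5 = 0.8000.

On y'=λy, z=hλ:
  y_{n+1} = y_n + z·[3/4·y_n + 1/4·y_{n+1}] ⇒ (1 − 1/4z)y_{n+1} = (1 + 3/4z)y_n
  so R(z) = (1 + 3/4z)/(1 − 1/4z).

Solve |R(x)|<1 on ℝ⁻.
x=-1.02: |R|=0.1873
R=−1: 1+3/4x = −1+1/4x ⇒ -1/2x=2 ⇒ x=2/(-1/2)=-4.0000
Confirm numerically:
  x=-3.907: |R|=0.97648 <1
  x=-3.493: |R|=0.86467 <1
  x=-2.505: |R|=0.54035 <1
  x=-4.415: |R|=1.09863 >1
  x=-4.284: |R|=1.06857 >1
Stable set (-4.0000, 0).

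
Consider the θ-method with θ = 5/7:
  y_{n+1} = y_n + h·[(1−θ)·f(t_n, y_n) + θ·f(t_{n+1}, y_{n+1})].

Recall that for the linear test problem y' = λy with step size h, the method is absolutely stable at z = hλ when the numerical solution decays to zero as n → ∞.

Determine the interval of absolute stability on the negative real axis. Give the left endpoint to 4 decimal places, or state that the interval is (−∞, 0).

Test eqn y'=λy, z=hλ:
  y_{n+1} = y_n + z·[2/7·y_n + 5/7·y_{n+1}] ⇒ (1 − 5/7z)y_{n+1} = (1 + 2/7z)y_n
  so R(z) = (1 + 2/7z)/(1 − 5/7z).

Boundary: |R(x)|=1, x<0.
x=-0.66: |R|=0.5515
x=-2: |R|=0.1765
x=-10: |R|=0.2281
x=-100: |R|=0.3807
θ=5/7≥1/2 ⇒ |1+2/7x|<|1−5/7x| ∀x<0 ⇒ unbounded interval.

interval (−∞, 0).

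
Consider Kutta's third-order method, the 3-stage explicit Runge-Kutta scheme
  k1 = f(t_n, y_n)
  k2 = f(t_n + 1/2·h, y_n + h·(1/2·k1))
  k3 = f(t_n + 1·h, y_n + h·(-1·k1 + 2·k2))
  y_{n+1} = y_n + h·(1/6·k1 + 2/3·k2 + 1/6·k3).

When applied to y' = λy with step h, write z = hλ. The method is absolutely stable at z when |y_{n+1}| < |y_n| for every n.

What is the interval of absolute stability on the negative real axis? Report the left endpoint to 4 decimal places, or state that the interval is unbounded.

(-2.5127, 0).

On y'=λy, z=hλ:
  order 3, 3-stage ⇒ R(z)=1+z+z^2/2+z^3/6
  (e.g. R(-0.74)=0.46626, |R|=0.46626)

Boundary: |R(x)|=1, x<0.
x=-0.74: |R|=0.4663
|R(-2.75)|=1.4349 |R(-2.6)|=1.1493 |R(-0.81)|=0.4295
Bisect:
  x_lo=-2.8160 |R|=1.5729  x_hi=-0.3227 |R|=0.7238
  mid=-1.56936 |R|=0.01789 →hi
  mid=-2.19270 |R|=0.54579 →hi
  mid=-2.50437 |R|=0.98629 →hi
  mid=-2.66021 |R|=1.25944 →lo
  mid=-2.58229 |R|=1.11806 →lo
  mid=-2.54333 |R|=1.05100 →lo
  mid=-2.52385 |R|=1.01836 →lo
  ...
  [-2.51290,-2.51274] ⇒ x*=-2.5127
Interval (-2.5127, 0).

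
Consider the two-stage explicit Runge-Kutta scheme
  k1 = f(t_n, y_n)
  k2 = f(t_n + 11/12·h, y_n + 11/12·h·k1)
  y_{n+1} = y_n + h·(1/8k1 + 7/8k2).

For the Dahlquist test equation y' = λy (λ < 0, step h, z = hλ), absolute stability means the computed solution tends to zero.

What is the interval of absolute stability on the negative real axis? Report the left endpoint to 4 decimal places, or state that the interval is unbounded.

With y'=λy (z=hλ):
  k1=λy_n ⇒ h·k1=z·y_n;  k2=λ(1+11/12z)y_n ⇒ h·k2=z(1+11/12z)y_n
  y_{n+1}/y_n = 1 + 1/8z + 7/8z(1+11/12z) = 1 + z + 77/96z²
  R(z) = 1 + z + 77/96z².

Find x<0 with |R(x)|<1.
x=-0.33: |R|=0.7573
R=1: x+77/96x²=0 ⇒ x=−96/77=-1.2468; min R=1−1/(4·77/96)=0.6883>−1
Confirm numerically:
  x=-1.178: |R|=0.93504 <1
  x=-1.052: |R|=0.83567 <1
  x=-1.015: |R|=0.81133 <1
  x=-0.843: |R|=0.72700 <1
  x=-1.826: |R|=1.84837 >1
  x=-1.427: |R|=1.20631 >1
Stable set (-1.2468, 0).

(-1.2468, 0).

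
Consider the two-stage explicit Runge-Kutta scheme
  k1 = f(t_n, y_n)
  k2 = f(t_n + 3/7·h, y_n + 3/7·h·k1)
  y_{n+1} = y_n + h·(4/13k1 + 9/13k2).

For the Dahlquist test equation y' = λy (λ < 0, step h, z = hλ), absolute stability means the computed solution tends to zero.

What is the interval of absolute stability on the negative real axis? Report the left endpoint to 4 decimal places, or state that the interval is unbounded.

Test eqn y'=λy, z=hλ:
  k1=λy_n ⇒ h·k1=z·y_n;  k2=λ(1+3/7z)y_n ⇒ h·k2=z(1+3/7z)y_n
  y_{n+1}/y_n = 1 + 4/13z + 9/13z(1+3/7z) = 1 + z + 27/91z²
  ⇒ R(z) = 1 + z + 27/91z².

Need |R(x)|<1, x<0.
x=-0.56: |R|=0.5330
R=1: x+27/91x²=0 ⇒ x=−91/27=-3.3704; min R=1−1/(4·27/91)=0.1574>−1
Confirm numerically:
  x=-3.248: |R|=0.88207 <1
  x=-3.180: |R|=0.82038 <1
  x=-2.968: |R|=0.64567 <1
  x=-1.501: |R|=0.16747 <1
  x=-3.857: |R|=1.55689 >1
  x=-3.645: |R|=1.29701 >1
  x=-3.504: |R|=1.13893 >1
Stable set (-3.3704, 0).

(-3.3704, 0).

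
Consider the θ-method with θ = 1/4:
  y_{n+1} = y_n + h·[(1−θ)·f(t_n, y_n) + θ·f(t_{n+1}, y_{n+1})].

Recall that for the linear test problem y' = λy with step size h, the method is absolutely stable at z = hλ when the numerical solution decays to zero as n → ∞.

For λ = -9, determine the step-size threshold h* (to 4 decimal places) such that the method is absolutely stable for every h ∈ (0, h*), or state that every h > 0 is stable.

Test eqn y'=λy, z=hλ:
  y_{n+1} = y_n + z·[3/4·y_n + 1/4·y_{n+1}] ⇒ (1 − 1/4z)y_{n+1} = (1 + 3/4z)y_n
  Hence R(z) = (1 + 3/4z)/(1 − 1/4z).

Boundary: |R(x)|=1, x<0.
x=-1.64: |R|=0.1631
R=−1: 1+3/4x = −1+1/4x ⇒ -1/2x=2 ⇒ x=2/(-1/2)=-4.0000
Confirm numerically:
  x=-3.709: |R|=0.92450 <1
  x=-2.443: |R|=0.51668 <1
  x=-2.164: |R|=0.40428 <1
  x=-2.088: |R|=0.37188 <1
  x=-4.364: |R|=1.08704 >1
  x=-4.227: |R|=1.05518 >1
Interval (-4.0000, 0).

(-4.0000,0); λ=-9 ⇒ h* = (4)/9 = 0.4444.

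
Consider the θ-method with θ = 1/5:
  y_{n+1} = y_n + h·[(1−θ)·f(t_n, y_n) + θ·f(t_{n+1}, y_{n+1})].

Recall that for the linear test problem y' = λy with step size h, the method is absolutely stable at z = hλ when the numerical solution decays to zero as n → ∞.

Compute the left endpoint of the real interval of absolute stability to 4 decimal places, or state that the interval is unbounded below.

With y'=λy (z=hλ):
  y_{n+1} = y_n + z·[4/5·y_n + 1/5·y_{n+1}] ⇒ (1 − 1/5z)y_{n+1} = (1 + 4/5z)y_n
  Hence R(z) = (1 + 4/5z)/(1 − 1/5z).

Find x<0 with |R(x)|<1.
x=-1.67: |R|=0.2519
R=−1: 1+4/5x = −1+1/5x ⇒ -3/5x=2 ⇒ x=2/(-3/5)=-3.3333
Confirm numerically:
  x=-2.600: |R|=0.71053 <1
  x=-1.827: |R|=0.33807 <1
  x=-1.752: |R|=0.29739 <1
  x=-1.721: |R|=0.28032 <1
  x=-3.453: |R|=1.04247 >1
  x=-3.438: |R|=1.03721 >1
  x=-3.386: |R|=1.01884 >1
So |R|<1 on (-3.3333, 0).

left endpoint -3.3333.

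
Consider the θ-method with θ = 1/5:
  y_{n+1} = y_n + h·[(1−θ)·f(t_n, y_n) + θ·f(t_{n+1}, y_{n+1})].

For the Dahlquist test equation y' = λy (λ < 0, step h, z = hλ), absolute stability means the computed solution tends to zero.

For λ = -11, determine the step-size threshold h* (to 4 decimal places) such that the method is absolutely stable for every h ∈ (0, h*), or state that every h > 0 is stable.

Test eqn y'=λy, z=hλ:
  y_{n+1} = y_n + z·[4/5·y_n + 1/5·y_{n+1}] ⇒ (1 − 1/5z)y_{n+1} = (1 + 4/5z)y_n
  ⇒ R(z) = (1 + 4/5z)/(1 − 1/5z).

Need |R(x)|<1, x<0.
x=-1.58: |R|=0.2006
R=−1: 1+4/5x = −1+1/5x ⇒ -3/5x=2 ⇒ x=2/(-3/5)=-3.3333
Confirm numerically:
  x=-3.110: |R|=0.91739 <1
  x=-2.100: |R|=0.47887 <1
  x=-1.798: |R|=0.32245 <1
  x=-3.920: |R|=1.19731 >1
  x=-3.418: |R|=1.03017 >1
Stable set (-3.3333, 0).

(-3.3333,0); λ=-11 ⇒ h* = (10/3)/11 = 0.3030.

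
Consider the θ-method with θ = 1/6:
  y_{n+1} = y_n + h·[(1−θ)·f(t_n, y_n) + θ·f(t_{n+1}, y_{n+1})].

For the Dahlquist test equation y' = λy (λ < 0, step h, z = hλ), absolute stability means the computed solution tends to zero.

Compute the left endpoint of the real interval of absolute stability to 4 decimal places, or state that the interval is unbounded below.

left endpoint -3.0000.

Set f=λy, z=hλ:
  y_{n+1} = y_n + z·[5/6·y_n + 1/6·y_{n+1}] ⇒ (1 − 1/6z)y_{n+1} = (1 + 5/6z)y_n
  R(z) = (1 + 5/6z)/(1 − 1/6z).

Boundary: |R(x)|=1, x<0.
x=-0.83: |R|=0.2709
R=−1: 1+5/6x = −1+1/6x ⇒ -2/3x=2 ⇒ x=2/(-2/3)=-3.0000
Confirm numerically:
  x=-2.469: |R|=0.74920 <1
  x=-1.640: |R|=0.28796 <1
  x=-1.293: |R|=0.06376 <1
  x=-1.261: |R|=0.04201 <1
  x=-3.545: |R|=1.22839 >1
  x=-3.357: |R|=1.15261 >1
So |R|<1 on (-3.0000, 0).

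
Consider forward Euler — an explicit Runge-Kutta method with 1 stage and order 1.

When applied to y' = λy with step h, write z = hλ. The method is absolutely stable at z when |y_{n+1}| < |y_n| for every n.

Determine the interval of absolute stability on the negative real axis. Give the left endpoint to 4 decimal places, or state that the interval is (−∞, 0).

With y'=λy (z=hλ):
  order 1, 1-stage ⇒ R(z)=1+z
  (e.g. R(-1.14)=-0.14000, |R|=0.14000)

Need |R(x)|<1, x<0.
x=-1.14: |R|=0.1400
|R(-1.92)|=0.9200 |R(-0.79)|=0.2100 |R(-0.5)|=0.5000
Bisect:
  x_lo=-2.8947 |R|=1.8947  x_hi=-0.1222 |R|=0.8778
  mid=-1.50846 |R|=0.50846 →hi
  mid=-2.20157 |R|=1.20157 →lo
  mid=-1.85502 |R|=0.85502 →hi
  mid=-2.02829 |R|=1.02829 →lo
  mid=-1.94165 |R|=0.94165 →hi
  mid=-1.98497 |R|=0.98497 →hi
  mid=-2.00663 |R|=1.00663 →lo
  mid=-1.99580 |R|=0.99580 →hi
  ...
  [-2.00003,-1.99986] ⇒ x*=-2.0000
So |R|<1 on (-2.0000, 0).

z∈(-2.0000,0).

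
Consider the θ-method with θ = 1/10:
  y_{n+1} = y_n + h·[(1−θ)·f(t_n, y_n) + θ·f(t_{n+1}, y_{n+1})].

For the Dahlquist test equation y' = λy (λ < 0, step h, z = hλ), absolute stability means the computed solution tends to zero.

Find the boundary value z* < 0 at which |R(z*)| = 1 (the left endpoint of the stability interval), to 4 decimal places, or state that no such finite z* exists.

left endpoint -2.5000.

Test eqn y'=λy, z=hλ:
  y_{n+1} = y_n + z·[9/10·y_n + 1/10·y_{n+1}] ⇒ (1 − 1/10z)y_{n+1} = (1 + 9/10z)y_n
  Hence R(z) = (1 + 9/10z)/(1 − 1/10z).

Find x<0 with |R(x)|<1.
x=-0.37: |R|=0.6432
R=−1: 1+9/10x = −1+1/10x ⇒ -4/5x=2 ⇒ x=2/(-4/5)=-2.5000
Confirm numerically:
  x=-2.439: |R|=0.96077 <1
  x=-2.357: |R|=0.90742 <1
  x=-2.271: |R|=0.85070 <1
  x=-2.170: |R|=0.78307 <1
  x=-3.045: |R|=1.33423 >1
  x=-2.922: |R|=1.26126 >1
  x=-2.672: |R|=1.10859 >1
Interval (-2.5000, 0).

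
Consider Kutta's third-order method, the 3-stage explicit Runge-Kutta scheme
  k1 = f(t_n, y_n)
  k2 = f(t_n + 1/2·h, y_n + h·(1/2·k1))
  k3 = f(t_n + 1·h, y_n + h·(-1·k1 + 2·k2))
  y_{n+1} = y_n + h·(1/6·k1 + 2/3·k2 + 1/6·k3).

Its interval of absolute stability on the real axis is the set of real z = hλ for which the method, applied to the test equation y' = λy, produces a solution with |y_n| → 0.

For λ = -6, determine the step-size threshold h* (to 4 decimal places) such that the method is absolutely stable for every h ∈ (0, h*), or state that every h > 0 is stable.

On y'=λy, z=hλ:
  order 3, 3-stage ⇒ R(z)=1+z+z^2/2+z^3/6
  (e.g. R(-1.65)=-0.03744, |R|=0.03744)

Boundary: |R(x)|=1, x<0.
x=-1.65: |R|=0.0374
|R(-1.72)|=0.0889 |R(-1.31)|=0.1734 |R(-0.89)|=0.3886
Bisect:
  x_lo=-2.9765 |R|=1.9418  x_hi=-0.2612 |R|=0.7700
  mid=-1.61885 |R|=0.01559 →hi
  mid=-2.29768 |R|=0.67971 →hi
  mid=-2.63709 |R|=1.21647 →lo
  mid=-2.46739 |R|=0.92696 →hi
  mid=-2.55224 |R|=1.06613 →lo
  mid=-2.50981 |R|=0.99519 →hi
  mid=-2.53103 |R|=1.03031 →lo
  mid=-2.52042 |R|=1.01266 →lo
  mid=-2.51512 |R|=1.00390 →lo
  mid=-2.51246 |R|=0.99954 →hi
  ...
  [-2.51280,-2.51263] ⇒ x*=-2.5127
So |R|<1 on (-2.5127, 0).

(-2.5127,0); λ=-6 ⇒ h* = 0.4188.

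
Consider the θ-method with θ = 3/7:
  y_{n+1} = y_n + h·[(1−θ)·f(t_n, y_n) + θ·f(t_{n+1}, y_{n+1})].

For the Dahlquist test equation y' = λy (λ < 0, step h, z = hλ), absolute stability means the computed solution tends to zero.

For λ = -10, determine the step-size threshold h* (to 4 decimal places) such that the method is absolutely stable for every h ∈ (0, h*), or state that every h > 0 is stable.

Set f=λy, z=hλ:
  y_{n+1} = y_n + z·[4/7·y_n + 3/7·y_{n+1}] ⇒ (1 − 3/7z)y_{n+1} = (1 + 4/7z)y_n
  so R(z) = (1 + 4/7z)/(1 − 3/7z).

Find x<0 with |R(x)|<1.
x=-1.67: |R|=0.0266
R=−1: 1+4/7x = −1+3/7x ⇒ -1/7x=2 ⇒ x=2/(-1/7)=-14.0000
Confirm numerically:
  x=-13.599: |R|=0.99161 <1
  x=-10.894: |R|=0.92173 <1
  x=-9.491: |R|=0.87289 <1
  x=-14.076: |R|=1.00154 >1
  x=-14.028: |R|=1.00057 >1
So |R|<1 on (-14.0000, 0).

(-14.0000,0); λ=-10 ⇒ h* = (14)/10 = 1.4000.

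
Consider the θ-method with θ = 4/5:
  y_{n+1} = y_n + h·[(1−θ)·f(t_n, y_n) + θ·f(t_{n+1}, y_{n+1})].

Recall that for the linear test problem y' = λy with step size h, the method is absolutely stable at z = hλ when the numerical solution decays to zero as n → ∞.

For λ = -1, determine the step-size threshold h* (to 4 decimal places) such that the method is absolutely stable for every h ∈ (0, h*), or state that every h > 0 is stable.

With y'=λy (z=hλ):
  y_{n+1} = y_n + z·[1/5·y_n + 4/5·y_{n+1}] ⇒ (1 − 4/5z)y_{n+1} = (1 + 1/5z)y_n
  R(z) = (1 + 1/5z)/(1 − 4/5z).

Need |R(x)|<1, x<0.
x=-1.09: |R|=0.4177
x=-2: |R|=0.2308
x=-10: |R|=0.1111
x=-100: |R|=0.2346
θ=4/5≥1/2 ⇒ |1+1/5x|<|1−4/5x| ∀x<0 ⇒ unbounded interval.

unbounded; (−∞, 0). Any h>0 works for λ=-1.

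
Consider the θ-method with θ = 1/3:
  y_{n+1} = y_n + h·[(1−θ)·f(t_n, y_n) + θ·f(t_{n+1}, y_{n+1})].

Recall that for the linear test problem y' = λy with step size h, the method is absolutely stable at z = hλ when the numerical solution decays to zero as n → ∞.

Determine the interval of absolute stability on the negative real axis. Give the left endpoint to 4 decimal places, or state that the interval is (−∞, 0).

(-6.0000, 0).

Set f=λy, z=hλ:
  y_{n+1} = y_n + z·[2/3·y_n + 1/3·y_{n+1}] ⇒ (1 − 1/3z)y_{n+1} = (1 + 2/3z)y_n
  so R(z) = (1 + 2/3z)/(1 − 1/3z).

Find x<0 with |R(x)|<1.
x=-1.3: |R|=0.0930
R=−1: 1+2/3x = −1+1/3x ⇒ -1/3x=2 ⇒ x=2/(-1/3)=-6.0000
Confirm numerically:
  x=-5.124: |R|=0.89217 <1
  x=-4.944: |R|=0.86707 <1
  x=-3.617: |R|=0.63987 <1
  x=-2.570: |R|=0.38420 <1
  x=-6.153: |R|=1.01672 >1
  x=-6.120: |R|=1.01316 >1
So |R|<1 on (-6.0000, 0).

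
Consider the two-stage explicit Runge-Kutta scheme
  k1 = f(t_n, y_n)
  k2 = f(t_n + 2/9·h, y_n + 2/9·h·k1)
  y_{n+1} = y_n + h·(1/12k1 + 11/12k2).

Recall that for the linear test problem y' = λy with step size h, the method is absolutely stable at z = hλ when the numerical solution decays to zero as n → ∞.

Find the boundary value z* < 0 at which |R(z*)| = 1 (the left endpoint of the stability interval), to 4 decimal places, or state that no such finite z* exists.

z* = -4.9091.

Test eqn y'=λy, z=hλ:
  k1=λy_n ⇒ h·k1=z·y_n;  k2=λ(1+2/9z)y_n ⇒ h·k2=z(1+2/9z)y_n
  y_{n+1}/y_n = 1 + 1/12z + 11/12z(1+2/9z) = 1 + z + 11/54z²
  R(z) = 1 + z + 11/54z².

Need |R(x)|<1, x<0.
x=-0.64: |R|=0.4434
R=1: x+11/54x²=0 ⇒ x=−54/11=-4.9091; min R=1−1/(4·11/54)=-0.2273>−1
Confirm numerically:
  x=-4.249: |R|=0.42867 <1
  x=-4.061: |R|=0.29842 <1
  x=-3.230: |R|=0.10478 <1
  x=-5.390: |R|=1.52802 >1
  x=-5.377: |R|=1.51251 >1
  x=-4.957: |R|=1.04838 >1
Stable set (-4.9091, 0).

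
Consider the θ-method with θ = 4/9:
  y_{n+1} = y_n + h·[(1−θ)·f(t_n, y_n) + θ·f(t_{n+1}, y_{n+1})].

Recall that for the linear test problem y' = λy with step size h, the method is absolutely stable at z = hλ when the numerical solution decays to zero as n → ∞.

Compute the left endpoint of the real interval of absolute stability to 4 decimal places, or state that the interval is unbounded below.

left endpoint -18.0000.

Set f=λy, z=hλ:
  y_{n+1} = y_n + z·[5/9·y_n + 4/9·y_{n+1}] ⇒ (1 − 4/9z)y_{n+1} = (1 + 5/9z)y_n
  Hence R(z) = (1 + 5/9z)/(1 − 4/9z).

Solve |R(x)|<1 on ℝ⁻.
x=-1.14: |R|=0.2434
R=−1: 1+5/9x = −1+4/9x ⇒ -1/9x=2 ⇒ x=2/(-1/9)=-18.0000
Confirm numerically:
  x=-13.478: |R|=0.92812 <1
  x=-12.172: |R|=0.89897 <1
  x=-11.061: |R|=0.86968 <1
  x=-9.300: |R|=0.81169 <1
  x=-18.433: |R|=1.00523 >1
  x=-18.333: |R|=1.00404 >1
  x=-18.102: |R|=1.00125 >1
Interval (-18.0000, 0).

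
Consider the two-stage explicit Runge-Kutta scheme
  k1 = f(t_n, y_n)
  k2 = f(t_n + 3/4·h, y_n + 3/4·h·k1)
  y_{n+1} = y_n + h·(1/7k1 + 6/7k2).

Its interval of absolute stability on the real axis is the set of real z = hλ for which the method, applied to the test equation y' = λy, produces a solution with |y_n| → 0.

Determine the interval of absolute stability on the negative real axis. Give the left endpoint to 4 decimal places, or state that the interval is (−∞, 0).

With y'=λy (z=hλ):
  k1=λy_n ⇒ h·k1=z·y_n;  k2=λ(1+3/4z)y_n ⇒ h·k2=z(1+3/4z)y_n
  y_{n+1}/y_n = 1 + 1/7z + 6/7z(1+3/4z) = 1 + z + 9/14z²
  Hence R(z) = 1 + z + 9/14z².

Need |R(x)|<1, x<0.
x=-1.46: |R|=0.9103
R=1: x+9/14x²=0 ⇒ x=−14/9=-1.5556; min R=1−1/(4·9/14)=0.6111>−1
Confirm numerically:
  x=-1.211: |R|=0.73176 <1
  x=-0.928: |R|=0.62562 <1
  x=-0.775: |R|=0.61112 <1
  x=-0.635: |R|=0.62422 <1
  x=-2.022: |R|=1.60631 >1
  x=-1.951: |R|=1.49597 >1
Interval (-1.5556, 0).

(-1.5556, 0).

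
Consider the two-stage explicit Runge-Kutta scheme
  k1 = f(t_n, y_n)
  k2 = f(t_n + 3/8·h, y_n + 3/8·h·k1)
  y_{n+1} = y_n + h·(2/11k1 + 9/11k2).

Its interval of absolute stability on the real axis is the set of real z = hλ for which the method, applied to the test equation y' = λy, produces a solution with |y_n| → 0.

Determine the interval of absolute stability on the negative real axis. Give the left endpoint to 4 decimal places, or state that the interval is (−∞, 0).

z∈(-3.2593,0).

On y'=λy, z=hλ:
  k1=λy_n ⇒ h·k1=z·y_n;  k2=λ(1+3/8z)y_n ⇒ h·k2=z(1+3/8z)y_n
  y_{n+1}/y_n = 1 + 2/11z + 9/11z(1+3/8z) = 1 + z + 27/88z²
  so R(z) = 1 + z + 27/88z².

Solve |R(x)|<1 on ℝ⁻.
x=-0.76: |R|=0.4172
R=1: x+27/88x²=0 ⇒ x=−88/27=-3.2593; min R=1−1/(4·27/88)=0.1852>−1
Confirm numerically:
  x=-2.022: |R|=0.23242 <1
  x=-1.681: |R|=0.18599 <1
  x=-1.471: |R|=0.19291 <1
  x=-3.564: |R|=1.33323 >1
  x=-3.381: |R|=1.12629 >1
Stable set (-3.2593, 0).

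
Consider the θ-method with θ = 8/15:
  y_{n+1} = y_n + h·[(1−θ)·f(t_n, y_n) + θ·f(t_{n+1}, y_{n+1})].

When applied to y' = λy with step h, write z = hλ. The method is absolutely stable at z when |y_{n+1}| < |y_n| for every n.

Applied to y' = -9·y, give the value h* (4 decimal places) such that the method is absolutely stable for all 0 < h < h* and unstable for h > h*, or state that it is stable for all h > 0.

interval (−∞, 0). Any h>0 works for λ=-9.

On y'=λy, z=hλ:
  y_{n+1} = y_n + z·[7/15·y_n + 8/15·y_{n+1}] ⇒ (1 − 8/15z)y_{n+1} = (1 + 7/15z)y_n
  ⇒ R(z) = (1 + 7/15z)/(1 − 8/15z).

Need |R(x)|<1, x<0.
x=-0.41: |R|=0.6636
x=-2: |R|=0.0323
x=-10: |R|=0.5789
x=-100: |R|=0.8405
θ=8/15≥1/2 ⇒ |1+7/15x|<|1−8/15x| ∀x<0 ⇒ unbounded interval.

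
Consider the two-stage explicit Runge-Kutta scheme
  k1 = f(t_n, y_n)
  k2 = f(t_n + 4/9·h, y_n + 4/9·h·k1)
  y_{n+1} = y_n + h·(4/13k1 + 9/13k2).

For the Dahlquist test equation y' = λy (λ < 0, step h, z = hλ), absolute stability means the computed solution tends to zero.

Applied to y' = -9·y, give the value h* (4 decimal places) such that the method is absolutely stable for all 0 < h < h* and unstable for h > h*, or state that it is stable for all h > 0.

Set f=λy, z=hλ:
  k1=λy_n ⇒ h·k1=z·y_n;  k2=λ(1+4/9z)y_n ⇒ h·k2=z(1+4/9z)y_n
  y_{n+1}/y_n = 1 + 4/13z + 9/13z(1+4/9z) = 1 + z + 4/13z²
  ⇒ R(z) = 1 + z + 4/13z².

Find x<0 with |R(x)|<1.
x=-0.78: |R|=0.4072
R=1: x+4/13x²=0 ⇒ x=−13/4=-3.2500; min R=1−1/(4·4/13)=0.1875>−1
Confirm numerically:
  x=-1.797: |R|=0.19660 <1
  x=-1.764: |R|=0.19344 <1
  x=-1.570: |R|=0.18843 <1
  x=-3.802: |R|=1.64576 >1
  x=-3.663: |R|=1.46548 >1
  x=-3.639: |R|=1.43556 >1
Interval (-3.2500, 0).

(-3.2500,0); λ=-9 ⇒ h* = (13/4)/9 = 0.3611.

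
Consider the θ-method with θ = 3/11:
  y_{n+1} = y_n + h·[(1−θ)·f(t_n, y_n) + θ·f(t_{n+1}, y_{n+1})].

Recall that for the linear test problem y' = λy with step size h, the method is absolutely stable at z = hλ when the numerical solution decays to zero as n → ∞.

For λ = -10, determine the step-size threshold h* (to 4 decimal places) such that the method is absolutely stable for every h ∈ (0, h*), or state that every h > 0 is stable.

(-4.4000,0); λ=-10 ⇒ h* = (22/5)/10 = 0.4400.

With y'=λy (z=hλ):
  y_{n+1} = y_n + z·[8/11·y_n + 3/11·y_{n+1}] ⇒ (1 − 3/11z)y_{n+1} = (1 + 8/11z)y_n
  R(z) = (1 + 8/11z)/(1 − 3/11z).

Find x<0 with |R(x)|<1.
x=-0.54: |R|=0.5293
R=−1: 1+8/11x = −1+3/11x ⇒ -5/11x=2 ⇒ x=2/(-5/11)=-4.4000
Confirm numerically:
  x=-4.347: |R|=0.98898 <1
  x=-4.341: |R|=0.98772 <1
  x=-2.821: |R|=0.59436 <1
  x=-1.882: |R|=0.24366 <1
  x=-4.942: |R|=1.10493 >1
  x=-4.849: |R|=1.08788 >1
Interval (-4.4000, 0).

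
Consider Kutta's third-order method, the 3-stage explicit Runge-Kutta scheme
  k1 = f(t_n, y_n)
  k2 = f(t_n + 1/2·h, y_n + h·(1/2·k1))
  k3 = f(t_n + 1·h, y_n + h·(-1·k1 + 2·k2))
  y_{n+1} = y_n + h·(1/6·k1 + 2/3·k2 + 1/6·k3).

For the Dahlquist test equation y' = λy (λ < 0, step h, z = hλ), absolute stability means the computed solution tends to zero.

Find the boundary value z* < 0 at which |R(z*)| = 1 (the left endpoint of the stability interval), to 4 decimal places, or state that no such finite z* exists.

On y'=λy, z=hλ:
  order 3, 3-stage ⇒ R(z)=1+z+z^2/2+z^3/6
  (e.g. R(-1.6)=-0.00267, |R|=0.00267)

Find x<0 with |R(x)|<1.
x=-1.6: |R|=0.0027
|R(-1.44)|=0.0991 |R(-1.23)|=0.2163 |R(-0.59)|=0.5498
Bisect:
  x_lo=-3.3310 |R|=2.9432  x_hi=-0.1295 |R|=0.8785
  mid=-1.73029 |R|=0.09673 →hi
  mid=-2.53066 |R|=1.02970 →lo
  mid=-2.13048 |R|=0.47269 →hi
  mid=-2.33057 |R|=0.72456 →hi
  mid=-2.43061 |R|=0.86997 →hi
  mid=-2.48064 |R|=0.94798 →hi
  mid=-2.50565 |R|=0.98837 →hi
  mid=-2.51815 |R|=1.00892 →lo
  ...
  [-2.51288,-2.51268] ⇒ x*=-2.5127
Stable set (-2.5127, 0).

z* = -2.5127.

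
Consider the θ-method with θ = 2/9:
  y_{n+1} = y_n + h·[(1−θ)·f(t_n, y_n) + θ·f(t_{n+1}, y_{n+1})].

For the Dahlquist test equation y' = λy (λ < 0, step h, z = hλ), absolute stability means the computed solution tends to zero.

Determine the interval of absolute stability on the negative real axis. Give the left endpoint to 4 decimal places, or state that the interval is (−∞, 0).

(-3.6000, 0).

On y'=λy, z=hλ:
  y_{n+1} = y_n + z·[7/9·y_n + 2/9·y_{n+1}] ⇒ (1 − 2/9z)y_{n+1} = (1 + 7/9z)y_n
  ⇒ R(z) = (1 + 7/9z)/(1 − 2/9z).

Need |R(x)|<1, x<0.
x=-0.46: |R|=0.5827
R=−1: 1+7/9x = −1+2/9x ⇒ -5/9x=2 ⇒ x=2/(-5/9)=-3.6000
Confirm numerically:
  x=-2.126: |R|=0.44386 <1
  x=-2.112: |R|=0.43739 <1
  x=-1.620: |R|=0.19118 <1
  x=-4.085: |R|=1.14123 >1
  x=-3.933: |R|=1.09872 >1
  x=-3.634: |R|=1.01045 >1
So |R|<1 on (-3.6000, 0).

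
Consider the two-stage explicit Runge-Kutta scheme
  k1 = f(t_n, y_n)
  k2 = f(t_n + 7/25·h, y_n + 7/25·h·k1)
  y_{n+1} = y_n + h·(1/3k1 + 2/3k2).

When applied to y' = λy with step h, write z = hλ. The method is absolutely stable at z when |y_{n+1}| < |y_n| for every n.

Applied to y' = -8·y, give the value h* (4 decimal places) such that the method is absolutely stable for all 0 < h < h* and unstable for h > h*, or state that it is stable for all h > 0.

(-5.3571,0); λ=-8 ⇒ h* = (75/14)/8 = 0.6696.

On y'=λy, z=hλ:
  k1=λy_n ⇒ h·k1=z·y_n;  k2=λ(1+7/25z)y_n ⇒ h·k2=z(1+7/25z)y_n
  y_{n+1}/y_n = 1 + 1/3z + 2/3z(1+7/25z) = 1 + z + 14/75z²
  ⇒ R(z) = 1 + z + 14/75z².

Boundary: |R(x)|=1, x<0.
x=-1.24: |R|=0.0470
R=1: x+14/75x²=0 ⇒ x=−75/14=-5.3571; min R=1−1/(4·14/75)=-0.3393>−1
Confirm numerically:
  x=-4.800: |R|=0.50080 <1
  x=-2.875: |R|=0.33208 <1
  x=-2.287: |R|=0.31066 <1
  x=-2.150: |R|=0.28713 <1
  x=-5.580: |R|=1.23213 >1
  x=-5.380: |R|=1.02295 >1
So |R|<1 on (-5.3571, 0).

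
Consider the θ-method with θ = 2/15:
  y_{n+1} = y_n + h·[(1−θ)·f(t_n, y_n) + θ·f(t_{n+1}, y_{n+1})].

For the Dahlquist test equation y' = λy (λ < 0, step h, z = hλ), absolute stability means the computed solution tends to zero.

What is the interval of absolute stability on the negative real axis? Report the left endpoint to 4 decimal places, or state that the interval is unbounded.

z∈(-2.7273,0).

On y'=λy, z=hλ:
  y_{n+1} = y_n + z·[13/15·y_n + 2/15·y_{n+1}] ⇒ (1 − 2/15z)y_{n+1} = (1 + 13/15z)y_n
  Hence R(z) = (1 + 13/15z)/(1 − 2/15z).

Find x<0 with |R(x)|<1.
x=-0.84: |R|=0.2446
R=−1: 1+13/15x = −1+2/15x ⇒ -11/15x=2 ⇒ x=2/(-11/15)=-2.7273
Confirm numerically:
  x=-1.798: |R|=0.45031 <1
  x=-1.583: |R|=0.30711 <1
  x=-1.582: |R|=0.30643 <1
  x=-2.836: |R|=1.05786 >1
  x=-2.783: |R|=1.02981 >1
Stable set (-2.7273, 0).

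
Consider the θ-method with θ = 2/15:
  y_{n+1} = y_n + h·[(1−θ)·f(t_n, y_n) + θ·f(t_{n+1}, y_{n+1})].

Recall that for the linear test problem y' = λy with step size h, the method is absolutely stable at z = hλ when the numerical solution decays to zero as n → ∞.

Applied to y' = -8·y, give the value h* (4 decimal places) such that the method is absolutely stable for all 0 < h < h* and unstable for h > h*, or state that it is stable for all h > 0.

On y'=λy, z=hλ:
  y_{n+1} = y_n + z·[13/15·y_n + 2/15·y_{n+1}] ⇒ (1 − 2/15z)y_{n+1} = (1 + 13/15z)y_n
  Hence R(z) = (1 + 13/15z)/(1 − 2/15z).

Find x<0 with |R(x)|<1.
x=-1.04: |R|=0.0867
R=−1: 1+13/15x = −1+2/15x ⇒ -11/15x=2 ⇒ x=2/(-11/15)=-2.7273
Confirm numerically:
  x=-2.265: |R|=0.73963 <1
  x=-2.234: |R|=0.72129 <1
  x=-1.564: |R|=0.29413 <1
  x=-3.262: |R|=1.27328 >1
  x=-3.182: |R|=1.23413 >1
  x=-3.063: |R|=1.17481 >1
Stable set (-2.7273, 0).

(-2.7273,0); λ=-8 ⇒ h* = (30/11)/8 = 0.3409.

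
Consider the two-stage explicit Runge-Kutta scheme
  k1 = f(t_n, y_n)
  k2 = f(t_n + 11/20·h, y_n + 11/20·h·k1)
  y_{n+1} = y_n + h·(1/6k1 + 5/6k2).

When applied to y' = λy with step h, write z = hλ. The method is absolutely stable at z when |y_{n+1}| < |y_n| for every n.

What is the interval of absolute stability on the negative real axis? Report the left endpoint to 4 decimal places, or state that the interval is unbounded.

(-2.1818, 0).

On y'=λy, z=hλ:
  k1=λy_n ⇒ h·k1=z·y_n;  k2=λ(1+11/20z)y_n ⇒ h·k2=z(1+11/20z)y_n
  y_{n+1}/y_n = 1 + 1/6z + 5/6z(1+11/20z) = 1 + z + 11/24z²
  ⇒ R(z) = 1 + z + 11/24z².

Need |R(x)|<1, x<0.
x=-1.76: |R|=0.6597
R=1: x+11/24x²=0 ⇒ x=−24/11=-2.1818; min R=1−1/(4·11/24)=0.4545>−1
Confirm numerically:
  x=-2.039: |R|=0.86653 <1
  x=-1.949: |R|=0.79203 <1
  x=-1.834: |R|=0.70763 <1
  x=-1.372: |R|=0.49076 <1
  x=-2.760: |R|=1.73140 >1
  x=-2.450: |R|=1.30115 >1
  x=-2.363: |R|=1.19623 >1
Interval (-2.1818, 0).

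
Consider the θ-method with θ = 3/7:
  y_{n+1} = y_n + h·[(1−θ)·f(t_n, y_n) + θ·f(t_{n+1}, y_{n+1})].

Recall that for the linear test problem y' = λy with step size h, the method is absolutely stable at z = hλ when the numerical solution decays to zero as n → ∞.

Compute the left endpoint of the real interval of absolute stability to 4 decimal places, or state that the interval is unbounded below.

z* = -14.0000.

Test eqn y'=λy, z=hλ:
  y_{n+1} = y_n + z·[4/7·y_n + 3/7·y_{n+1}] ⇒ (1 − 3/7z)y_{n+1} = (1 + 4/7z)y_n
  so R(z) = (1 + 4/7z)/(1 − 3/7z).

Need |R(x)|<1, x<0.
x=-1.42: |R|=0.1172
R=−1: 1+4/7x = −1+3/7x ⇒ -1/7x=2 ⇒ x=2/(-1/7)=-14.0000
Confirm numerically:
  x=-10.154: |R|=0.89734 <1
  x=-8.971: |R|=0.85171 <1
  x=-6.833: |R|=0.73937 <1
  x=-14.523: |R|=1.01034 >1
  x=-14.111: |R|=1.00225 >1
Interval (-14.0000, 0).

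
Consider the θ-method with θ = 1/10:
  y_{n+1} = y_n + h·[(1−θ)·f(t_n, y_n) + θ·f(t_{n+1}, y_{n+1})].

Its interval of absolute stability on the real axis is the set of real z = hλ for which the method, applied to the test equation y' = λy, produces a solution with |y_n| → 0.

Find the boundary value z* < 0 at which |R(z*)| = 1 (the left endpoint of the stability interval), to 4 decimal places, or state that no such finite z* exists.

Test eqn y'=λy, z=hλ:
  y_{n+1} = y_n + z·[9/10·y_n + 1/10·y_{n+1}] ⇒ (1 − 1/10z)y_{n+1} = (1 + 9/10z)y_n
  ⇒ R(z) = (1 + 9/10z)/(1 − 1/10z).

Need |R(x)|<1, x<0.
x=-0.46: |R|=0.5602
R=−1: 1+9/10x = −1+1/10x ⇒ -4/5x=2 ⇒ x=2/(-4/5)=-2.5000
Confirm numerically:
  x=-2.285: |R|=0.85999 <1
  x=-1.396: |R|=0.22499 <1
  x=-1.391: |R|=0.22114 <1
  x=-3.054: |R|=1.33951 >1
  x=-2.982: |R|=1.29703 >1
  x=-2.664: |R|=1.10360 >1
Stable set (-2.5000, 0).

z* = -2.5000.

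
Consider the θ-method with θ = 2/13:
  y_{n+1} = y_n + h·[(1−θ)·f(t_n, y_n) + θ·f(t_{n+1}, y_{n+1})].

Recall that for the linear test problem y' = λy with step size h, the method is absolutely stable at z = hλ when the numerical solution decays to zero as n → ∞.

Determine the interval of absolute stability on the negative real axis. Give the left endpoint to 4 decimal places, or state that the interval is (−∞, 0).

On y'=λy, z=hλ:
  y_{n+1} = y_n + z·[11/13·y_n + 2/13·y_{n+1}] ⇒ (1 − 2/13z)y_{n+1} = (1 + 11/13z)y_n
  so R(z) = (1 + 11/13z)/(1 − 2/13z).

Need |R(x)|<1, x<0.
x=-0.59: |R|=0.4591
R=−1: 1+11/13x = −1+2/13x ⇒ -9/13x=2 ⇒ x=2/(-9/13)=-2.8889
Confirm numerically:
  x=-2.520: |R|=0.81596 <1
  x=-2.079: |R|=0.57518 <1
  x=-1.359: |R|=0.12400 <1
  x=-1.209: |R|=0.01939 <1
  x=-3.258: |R|=1.17022 >1
  x=-3.096: |R|=1.09712 >1
  x=-3.052: |R|=1.07684 >1
Interval (-2.8889, 0).

(-2.8889, 0).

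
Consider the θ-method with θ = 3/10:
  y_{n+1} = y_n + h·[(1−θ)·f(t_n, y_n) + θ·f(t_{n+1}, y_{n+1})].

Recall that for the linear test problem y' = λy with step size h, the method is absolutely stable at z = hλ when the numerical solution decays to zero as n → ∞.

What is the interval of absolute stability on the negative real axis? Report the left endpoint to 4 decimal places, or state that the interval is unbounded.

(-5.0000, 0).

Test eqn y'=λy, z=hλ:
  y_{n+1} = y_n + z·[7/10·y_n + 3/10·y_{n+1}] ⇒ (1 − 3/10z)y_{n+1} = (1 + 7/10z)y_n
  Hence R(z) = (1 + 7/10z)/(1 − 3/10z).

Need |R(x)|<1, x<0.
x=-1.04: |R|=0.2073
R=−1: 1+7/10x = −1+3/10x ⇒ -2/5x=2 ⇒ x=2/(-2/5)=-5.0000
Confirm numerically:
  x=-4.516: |R|=0.91778 <1
  x=-2.989: |R|=0.57589 <1
  x=-2.787: |R|=0.51789 <1
  x=-2.157: |R|=0.30957 <1
  x=-5.433: |R|=1.06586 >1
  x=-5.227: |R|=1.03536 >1
  x=-5.222: |R|=1.03460 >1
So |R|<1 on (-5.0000, 0).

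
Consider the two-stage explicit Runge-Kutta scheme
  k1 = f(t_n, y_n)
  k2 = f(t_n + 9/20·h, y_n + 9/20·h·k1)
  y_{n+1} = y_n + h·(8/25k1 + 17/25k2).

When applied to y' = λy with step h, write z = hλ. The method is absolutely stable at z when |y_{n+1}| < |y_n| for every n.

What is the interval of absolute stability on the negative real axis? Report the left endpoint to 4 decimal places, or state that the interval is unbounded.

(-3.2680, 0).

Test eqn y'=λy, z=hλ:
  k1=λy_n ⇒ h·k1=z·y_n;  k2=λ(1+9/20z)y_n ⇒ h·k2=z(1+9/20z)y_n
  y_{n+1}/y_n = 1 + 8/25z + 17/25z(1+9/20z) = 1 + z + 153/500z²
  R(z) = 1 + z + 153/500z².

Find x<0 with |R(x)|<1.
x=-1.61: |R|=0.1832
R=1: x+153/500x²=0 ⇒ x=−500/153=-3.2680; min R=1−1/(4·153/500)=0.1830>−1
Confirm numerically:
  x=-3.237: |R|=0.96932 <1
  x=-3.012: |R|=0.76408 <1
  x=-1.986: |R|=0.22092 <1
  x=-3.711: |R|=1.50309 >1
  x=-3.337: |R|=1.07048 >1
Interval (-3.2680, 0).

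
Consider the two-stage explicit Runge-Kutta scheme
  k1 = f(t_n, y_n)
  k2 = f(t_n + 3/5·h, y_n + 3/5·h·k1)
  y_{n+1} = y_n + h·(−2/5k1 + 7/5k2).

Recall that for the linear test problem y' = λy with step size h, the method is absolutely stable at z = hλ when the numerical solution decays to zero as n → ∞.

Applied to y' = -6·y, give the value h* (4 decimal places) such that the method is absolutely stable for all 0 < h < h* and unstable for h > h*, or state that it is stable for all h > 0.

(-1.1905,0); λ=-6 ⇒ h* = (25/21)/6 = 0.1984.

On y'=λy, z=hλ:
  k1=λy_n ⇒ h·k1=z·y_n;  k2=λ(1+3/5z)y_n ⇒ h·k2=z(1+3/5z)y_n
  y_{n+1}/y_n = 1 − 2/5z + 7/5z(1+3/5z) = 1 + z + 21/25z²
  so R(z) = 1 + z + 21/25z².

Need |R(x)|<1, x<0.
x=-1.35: |R|=1.1809
R=1: x+21/25x²=0 ⇒ x=−25/21=-1.1905; min R=1−1/(4·21/25)=0.7024>−1
Confirm numerically:
  x=-0.970: |R|=0.82036 <1
  x=-0.917: |R|=0.78935 <1
  x=-0.589: |R|=0.70241 <1
  x=-0.561: |R|=0.70337 <1
  x=-1.694: |R|=1.71649 >1
  x=-1.685: |R|=1.69995 >1
  x=-1.284: |R|=1.10087 >1
Interval (-1.1905, 0).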